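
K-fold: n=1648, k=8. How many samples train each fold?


Fold size = 1648/8 = 206
Training per fold = 1648 - 206 = 1442

1442


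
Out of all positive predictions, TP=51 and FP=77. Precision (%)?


Precision = TP/(TP+FP)
= 51/(51+77)
= 51/128 = 39.84%

39.84%


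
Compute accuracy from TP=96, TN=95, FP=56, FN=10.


Accuracy = (TP+TN)/(TP+TN+FP+FN)
= (96+95)/(257)
= 191/257 = 74.32%

74.32%


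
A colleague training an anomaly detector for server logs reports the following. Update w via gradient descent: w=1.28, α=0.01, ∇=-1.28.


w_new = w - α·∇
= 1.28 - 0.01·-1.28
= 1.28 + 0.0128
= 1.2928

1.2928


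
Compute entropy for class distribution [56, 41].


Probabilities: [56/97, 41/97] ≈ [0.5773, 0.4227]
H = -((56/97)·log₂(56/97) + (41/97)·log₂(41/97))
  = 0.9827 bits

0.9827 bits


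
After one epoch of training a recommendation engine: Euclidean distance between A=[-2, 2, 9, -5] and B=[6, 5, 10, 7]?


d = √((-2-6)² + (2-5)² + (9-10)² + (-5-7)²)
  = √(64 + 9 + 1 + 144)
  = √218 = 14.7648

14.7648


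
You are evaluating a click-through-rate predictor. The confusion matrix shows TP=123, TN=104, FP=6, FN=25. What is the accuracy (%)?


Accuracy = (TP+TN)/(TP+TN+FP+FN)
= (123+104)/(258)
= 227/258 = 87.98%

87.98%


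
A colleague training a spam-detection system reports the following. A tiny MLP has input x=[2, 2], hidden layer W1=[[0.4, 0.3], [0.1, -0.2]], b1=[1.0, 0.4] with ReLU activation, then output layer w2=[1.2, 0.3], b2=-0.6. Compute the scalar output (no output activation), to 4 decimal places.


z1[0] = (0.4)·(2) + (0.3)·(2) + 1.0 = 2.4
z1[1] = (0.1)·(2) + (-0.2)·(2) + 0.4 = 0.2
h = ReLU(z1) = [2.4, 0.2]
output = (1.2)·(2.4) + (0.3)·(0.2) - 0.6 = 2.34

2.34


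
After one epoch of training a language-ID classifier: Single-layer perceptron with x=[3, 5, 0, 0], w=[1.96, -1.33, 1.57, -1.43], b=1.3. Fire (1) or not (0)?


z = (3)·(1.96) + (5)·(-1.33) + (0)·(1.57) + (0)·(-1.43) + 1.3
  = 0.53
step(z) = 1 (z≥0)

1


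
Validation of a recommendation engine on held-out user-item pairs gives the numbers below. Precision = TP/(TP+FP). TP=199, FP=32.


Precision = TP/(TP+FP)
= 199/(199+32)
= 199/231 = 86.15%

86.15%


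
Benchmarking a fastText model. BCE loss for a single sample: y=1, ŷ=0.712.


BCE = -[y·ln(p) + (1-y)·ln(1-p)]
= -1·ln(0.712) - 0
= -ln(0.712) = 0.3397

0.3397


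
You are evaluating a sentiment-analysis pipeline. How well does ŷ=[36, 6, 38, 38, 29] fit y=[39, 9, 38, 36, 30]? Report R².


ȳ = 30.4
SS_res = Σ(y-ŷ)² = 23
SS_tot = Σ(y-ȳ)² = 621.2
R² = 1 - SS_res/SS_tot = 1 - 0.037 = 0.963

0.963


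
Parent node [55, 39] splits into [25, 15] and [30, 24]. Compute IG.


Parent = [55, 39], H_parent = 0.979
H_left = 0.9544 (n=40), H_right = 0.9911 (n=54)
H_children = (40/94)·0.9544 + (54/94)·0.9911 = 0.9755
IG = 0.979 - 0.9755 = 0.0035

0.0035


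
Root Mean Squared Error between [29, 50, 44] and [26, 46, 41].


MSE = 34/3 = 11.3333
RMSE = √(34/3) = 3.3665

3.3665


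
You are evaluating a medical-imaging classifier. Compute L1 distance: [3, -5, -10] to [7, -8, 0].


d = |3-7| + |-5+ 8| + |-10-0|
  = 4 + 3 + 10
  = 17

17


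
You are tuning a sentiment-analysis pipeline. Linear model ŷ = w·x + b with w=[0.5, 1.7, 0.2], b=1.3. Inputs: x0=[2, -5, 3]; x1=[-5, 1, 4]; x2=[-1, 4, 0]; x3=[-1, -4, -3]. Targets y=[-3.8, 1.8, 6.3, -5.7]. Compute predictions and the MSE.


ŷ0 = (0.5)·(2) + (1.7)·(-5) + (0.2)·(3) + 1.3 = -5.6
ŷ1 = (0.5)·(-5) + (1.7)·(1) + (0.2)·(4) + 1.3 = 1.3
ŷ2 = (0.5)·(-1) + (1.7)·(4) + (0.2)·(0) + 1.3 = 7.6
ŷ3 = (0.5)·(-1) + (1.7)·(-4) + (0.2)·(-3) + 1.3 = -6.6
errors² = [3.24, 0.25, 1.69, 0.81]
MSE = 5.9900/4 = 1.4975

1.4975


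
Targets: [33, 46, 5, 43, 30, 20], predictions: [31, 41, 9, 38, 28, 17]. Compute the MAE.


Absolute errors: |33-31|=2, |46-41|=5, |5-9|=4, |43-38|=5, |30-28|=2, |20-17|=3
Sum = 21
MAE = 21/6 = 7/2

7/2


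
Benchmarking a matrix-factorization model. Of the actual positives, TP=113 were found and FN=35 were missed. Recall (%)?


Recall = TP/(TP+FN)
= 113/(113+35)
= 113/148 = 76.35%

76.35%


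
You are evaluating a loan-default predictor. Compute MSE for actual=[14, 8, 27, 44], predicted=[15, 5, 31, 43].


Squared errors: (14-15)²=1, (8-5)²=9, (27-31)²=16, (44-43)²=1
Sum = 27
MSE = 27/4 = 27/4

27/4


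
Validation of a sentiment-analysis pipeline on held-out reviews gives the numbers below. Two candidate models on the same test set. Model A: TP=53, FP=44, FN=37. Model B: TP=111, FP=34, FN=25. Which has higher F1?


Model A: P=53/97=0.5464, R=53/90=0.5889, F1=2PR/(P+R)=2TP/(2TP+FP+FN)=106/187=0.5668
Model B: P=111/145=0.7655, R=111/136=0.8162, F1=2PR/(P+R)=2TP/(2TP+FP+FN)=222/281=0.79
0.5668 < 0.79 → Model B

Model B


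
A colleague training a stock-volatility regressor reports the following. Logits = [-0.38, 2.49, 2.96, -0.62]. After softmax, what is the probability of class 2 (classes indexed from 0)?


Exponentials: e^-0.38=0.6839, e^2.49=12.0613, e^2.96=19.298, e^-0.62=0.5379
Sum = 32.5811
Softmax = [0.021, 0.3702, 0.5923, 0.0165]
p[2] = 19.298/32.5811 = 0.5923

0.5923


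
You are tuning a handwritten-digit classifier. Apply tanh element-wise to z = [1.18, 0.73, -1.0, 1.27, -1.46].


tanh(1.18) = 0.8275
tanh(0.73) = 0.6231
tanh(-1.0) = -0.7616
tanh(1.27) = 0.8538
tanh(-1.46) = -0.8977
result = [0.8275, 0.6231, -0.7616, 0.8538, -0.8977]

[0.8275, 0.6231, -0.7616, 0.8538, -0.8977]


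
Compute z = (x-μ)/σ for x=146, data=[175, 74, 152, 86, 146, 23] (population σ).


μ = 109.3333, σ = 52.7941
z = (146 - 109.3333)/52.7941 = 0.6945

0.6945


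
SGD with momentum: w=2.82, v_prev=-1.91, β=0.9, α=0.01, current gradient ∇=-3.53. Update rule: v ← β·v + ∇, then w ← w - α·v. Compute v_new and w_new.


v_new = 0.9·-1.91 - 3.53 = -1.719 - 3.53 = -5.249
w_new = 2.82 - 0.01·-5.249 = 2.82 + 0.05249 = 2.87249

v_new=-5.249, w_new=2.87249


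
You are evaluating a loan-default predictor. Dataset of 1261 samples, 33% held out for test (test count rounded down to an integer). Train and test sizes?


Test = ⌊1261·33/100⌋ = 416
Train = 1261 - 416 = 845

Train: 845, Test: 416


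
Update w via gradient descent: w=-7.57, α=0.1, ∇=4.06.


w_new = w - α·∇
= -7.57 - 0.1·4.06
= -7.57 - 0.406
= -7.976

-7.976


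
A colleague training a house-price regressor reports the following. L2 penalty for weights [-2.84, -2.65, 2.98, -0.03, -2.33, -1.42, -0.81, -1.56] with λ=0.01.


‖w‖₂² = (-2.84)² + (-2.65)² + (2.98)² + (-0.03)² + (-2.33)² + (-1.42)² + (-0.81)² + (-1.56)²
     = 8.0656 + 7.0225 + 8.8804 + 0.0009 + 5.4289 + 2.0164 + 0.6561 + 2.4336
     = 34.5044
λ·‖w‖₂² = 0.01·34.5044 = 0.345044

0.345044


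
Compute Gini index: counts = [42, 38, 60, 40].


Probabilities: [42/180, 38/180, 60/180, 40/180] ≈ [0.2333, 0.2111, 0.3333, 0.2222]
Σpᵢ² = (1764 + 1444 + 3600 + 1600)/180² = 8408/32400
Gini = 1 - Σpᵢ² = 1 - 8408/32400 = 0.7405

0.7405


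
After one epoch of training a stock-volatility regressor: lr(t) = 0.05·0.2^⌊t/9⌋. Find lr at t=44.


n_drops = ⌊44/9⌋ = 4
lr = 0.05·0.2^4 = 0.05·0.0016 = 0.00008

0.00008


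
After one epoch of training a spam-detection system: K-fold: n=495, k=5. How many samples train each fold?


Fold size = 495/5 = 99
Training per fold = 495 - 99 = 396

396


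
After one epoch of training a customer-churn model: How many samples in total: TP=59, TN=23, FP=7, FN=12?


Total = TP + TN + FP + FN
= 59 + 23 + 7 + 12
= 101
(Predicted positive: 66, predicted negative: 35)

101


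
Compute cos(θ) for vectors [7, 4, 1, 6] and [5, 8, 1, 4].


A·B = 7·5 + 4·8 + 1·1 + 6·4 = 92
‖A‖ = √102 = 10.0995, ‖B‖ = √106 = 10.2956
cos = 92/(√102·√106) = 92/√10812 = 0.8848

0.8848


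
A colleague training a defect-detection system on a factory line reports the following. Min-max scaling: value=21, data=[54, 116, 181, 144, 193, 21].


min=21, max=193
(21-21)/(193-21) = 0/172 = 0.0

0.0


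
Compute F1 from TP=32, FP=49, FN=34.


Precision = 32/81 = 0.3951
Recall = 32/66 = 0.4848
F1 = 2·P·R/(P+R) = 2·TP/(2·TP+FP+FN) = 64/(64+49+34) = 64/147 = 0.4354

0.4354


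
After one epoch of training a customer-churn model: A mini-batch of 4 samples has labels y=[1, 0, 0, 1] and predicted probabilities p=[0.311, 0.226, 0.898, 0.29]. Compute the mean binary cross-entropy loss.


L[0] = -ln(0.311) = 1.168
L[1] = -ln(1-0.226) = -ln(0.774) = 0.2562
L[2] = -ln(1-0.898) = -ln(0.102) = 2.2828
L[3] = -ln(0.29) = 1.2379
mean = (1.168 + 0.2562 + 2.2828 + 1.2379)/4 = 1.2362

1.2362


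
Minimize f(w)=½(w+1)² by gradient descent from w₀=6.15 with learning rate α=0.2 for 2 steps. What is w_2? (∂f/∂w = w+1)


step 1: grad = 6.15+1 = 7.15; w = 6.15 - 0.2·(7.15) = 4.72
step 2: grad = 4.72+1 = 5.72; w = 4.72 - 0.2·(5.72) = 3.576

3.576


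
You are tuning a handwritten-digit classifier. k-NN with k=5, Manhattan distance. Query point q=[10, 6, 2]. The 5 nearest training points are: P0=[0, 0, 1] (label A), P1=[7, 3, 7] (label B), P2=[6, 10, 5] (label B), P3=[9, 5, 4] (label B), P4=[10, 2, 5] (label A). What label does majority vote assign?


d(q,P0) = 17  (label A)
d(q,P1) = 11  (label B)
d(q,P2) = 11  (label B)
d(q,P3) = 4  (label B)
d(q,P4) = 7  (label A)
Votes: A=2, B=3
Majority → B

B


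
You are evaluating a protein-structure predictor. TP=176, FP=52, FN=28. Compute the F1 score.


Precision = 176/228 = 0.7719
Recall = 176/204 = 0.8627
F1 = 2·P·R/(P+R) = 2·TP/(2·TP+FP+FN) = 352/(352+52+28) = 352/432 = 0.8148

0.8148


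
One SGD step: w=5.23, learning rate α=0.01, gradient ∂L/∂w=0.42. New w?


w_new = w - α·∇
= 5.23 - 0.01·0.42
= 5.23 - 0.0042
= 5.2258

5.2258


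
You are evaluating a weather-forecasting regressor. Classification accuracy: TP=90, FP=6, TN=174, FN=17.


Accuracy = (TP+TN)/(TP+TN+FP+FN)
= (90+174)/(287)
= 264/287 = 91.99%

91.99%


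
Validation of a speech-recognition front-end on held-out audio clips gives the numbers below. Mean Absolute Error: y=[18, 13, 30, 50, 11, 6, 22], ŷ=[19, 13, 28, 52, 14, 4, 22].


Absolute errors: |18-19|=1, |13-13|=0, |30-28|=2, |50-52|=2, |11-14|=3, |6-4|=2, |22-22|=0
Sum = 10
MAE = 10/7 = 10/7

10/7


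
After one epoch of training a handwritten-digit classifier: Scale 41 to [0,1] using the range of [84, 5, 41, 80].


min=5, max=84
(41-5)/(84-5) = 36/79 = 0.4557

0.4557


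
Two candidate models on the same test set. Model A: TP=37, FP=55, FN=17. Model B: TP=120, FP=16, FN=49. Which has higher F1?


Model A: P=37/92=0.4022, R=37/54=0.6852, F1=2PR/(P+R)=2TP/(2TP+FP+FN)=74/146=0.5068
Model B: P=120/136=0.8824, R=120/169=0.7101, F1=2PR/(P+R)=2TP/(2TP+FP+FN)=240/305=0.7869
0.5068 < 0.7869 → Model B

Model B


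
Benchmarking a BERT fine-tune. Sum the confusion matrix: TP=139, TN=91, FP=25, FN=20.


Total = TP + TN + FP + FN
= 139 + 91 + 25 + 20
= 275
(Predicted positive: 164, predicted negative: 111)

275


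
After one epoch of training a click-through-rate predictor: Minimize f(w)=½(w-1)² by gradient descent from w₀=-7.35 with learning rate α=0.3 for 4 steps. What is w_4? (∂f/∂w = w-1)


step 1: grad = -7.35-1 = -8.35; w = -7.35 - 0.3·(-8.35) = -4.845
step 2: grad = -4.845-1 = -5.845; w = -4.845 - 0.3·(-5.845) = -3.0915
step 3: grad = -3.0915-1 = -4.0915; w = -3.0915 - 0.3·(-4.0915) = -1.86405
step 4: grad = -1.86405-1 = -2.86405; w = -1.86405 - 0.3·(-2.86405) = -1.004835

-1.004835


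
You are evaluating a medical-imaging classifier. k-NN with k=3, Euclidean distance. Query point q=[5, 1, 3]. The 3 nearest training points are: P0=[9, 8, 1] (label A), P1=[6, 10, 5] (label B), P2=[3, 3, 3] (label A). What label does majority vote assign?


d(q,P0) = 8.3066  (label A)
d(q,P1) = 9.2736  (label B)
d(q,P2) = 2.8284  (label A)
Votes: A=2, B=1
Majority → A

A


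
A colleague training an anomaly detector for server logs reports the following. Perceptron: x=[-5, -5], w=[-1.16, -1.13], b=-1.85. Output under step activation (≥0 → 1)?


z = (-5)·(-1.16) + (-5)·(-1.13) - 1.85
  = 9.6
step(z) = 1 (z≥0)

1


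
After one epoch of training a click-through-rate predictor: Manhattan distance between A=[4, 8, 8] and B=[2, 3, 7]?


d = |4-2| + |8-3| + |8-7|
  = 2 + 5 + 1
  = 8

8


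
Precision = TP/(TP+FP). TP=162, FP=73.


Precision = TP/(TP+FP)
= 162/(162+73)
= 162/235 = 68.94%

68.94%


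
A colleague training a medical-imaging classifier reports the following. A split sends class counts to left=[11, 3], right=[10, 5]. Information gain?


Parent = [21, 8], H_parent = 0.8498
H_left = 0.7496 (n=14), H_right = 0.9183 (n=15)
H_children = (14/29)·0.7496 + (15/29)·0.9183 = 0.8369
IG = 0.8498 - 0.8369 = 0.0129

0.0129


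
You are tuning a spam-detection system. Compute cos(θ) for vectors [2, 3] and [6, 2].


A·B = 2·6 + 3·2 = 18
‖A‖ = √13 = 3.6056, ‖B‖ = √40 = 6.3246
cos = 18/(√13·√40) = 18/√520 = 0.7894

0.7894


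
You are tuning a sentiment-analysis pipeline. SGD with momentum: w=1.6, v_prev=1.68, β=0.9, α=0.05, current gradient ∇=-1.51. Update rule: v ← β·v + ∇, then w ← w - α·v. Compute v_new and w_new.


v_new = 0.9·1.68 - 1.51 = 1.512 - 1.51 = 0.002
w_new = 1.6 - 0.05·0.002 = 1.6 - 0.0001 = 1.5999

v_new=0.002, w_new=1.5999


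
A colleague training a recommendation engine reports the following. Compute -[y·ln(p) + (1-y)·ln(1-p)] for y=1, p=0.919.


BCE = -[y·ln(p) + (1-y)·ln(1-p)]
= -1·ln(0.919) - 0
= -ln(0.919) = 0.0845

0.0845


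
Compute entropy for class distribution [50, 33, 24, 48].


Probabilities: [50/155, 33/155, 24/155, 48/155] ≈ [0.3226, 0.2129, 0.1548, 0.3097]
H = -((50/155)·log₂(50/155) + (33/155)·log₂(33/155) + (24/155)·log₂(24/155) + (48/155)·log₂(48/155))
  = 1.9421 bits

1.9421 bits


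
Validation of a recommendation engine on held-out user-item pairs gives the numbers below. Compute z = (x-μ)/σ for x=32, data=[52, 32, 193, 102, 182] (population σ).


μ = 112.2, σ = 65.667
z = (32 - 112.2)/65.667 = -1.2213

-1.2213


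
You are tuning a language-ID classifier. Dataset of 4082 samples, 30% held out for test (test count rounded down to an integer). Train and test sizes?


Test = ⌊4082·30/100⌋ = 1224
Train = 4082 - 1224 = 2858

Train: 2858, Test: 1224


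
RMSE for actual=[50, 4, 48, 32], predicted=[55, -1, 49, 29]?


MSE = 60/4 = 15
RMSE = √(60/4) = 3.873

3.873


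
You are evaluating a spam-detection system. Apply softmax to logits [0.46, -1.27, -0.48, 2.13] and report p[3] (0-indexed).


Exponentials: e^0.46=1.5841, e^-1.27=0.2808, e^-0.48=0.6188, e^2.13=8.4149
Sum = 10.8986
Softmax = [0.1453, 0.0258, 0.0568, 0.7721]
p[3] = 8.4149/10.8986 = 0.7721

0.7721


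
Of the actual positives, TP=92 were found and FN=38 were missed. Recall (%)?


Recall = TP/(TP+FN)
= 92/(92+38)
= 92/130 = 70.77%

70.77%


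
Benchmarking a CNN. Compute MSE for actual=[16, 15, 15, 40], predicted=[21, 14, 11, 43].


Squared errors: (16-21)²=25, (15-14)²=1, (15-11)²=16, (40-43)²=9
Sum = 51
MSE = 51/4 = 51/4

51/4


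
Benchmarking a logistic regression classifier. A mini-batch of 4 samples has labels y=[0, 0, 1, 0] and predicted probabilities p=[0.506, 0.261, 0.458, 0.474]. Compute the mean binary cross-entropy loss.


L[0] = -ln(1-0.506) = -ln(0.494) = 0.7052
L[1] = -ln(1-0.261) = -ln(0.739) = 0.3025
L[2] = -ln(0.458) = 0.7809
L[3] = -ln(1-0.474) = -ln(0.526) = 0.6425
mean = (0.7052 + 0.3025 + 0.7809 + 0.6425)/4 = 0.6078

0.6078


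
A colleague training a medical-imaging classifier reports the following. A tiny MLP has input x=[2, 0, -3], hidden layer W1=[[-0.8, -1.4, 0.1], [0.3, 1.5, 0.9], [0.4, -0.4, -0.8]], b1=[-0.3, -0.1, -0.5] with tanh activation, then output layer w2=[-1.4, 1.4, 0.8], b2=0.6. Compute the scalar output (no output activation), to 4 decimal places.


z1[0] = (-0.8)·(2) + (-1.4)·(0) + (0.1)·(-3) - 0.3 = -2.2
z1[1] = (0.3)·(2) + (1.5)·(0) + (0.9)·(-3) - 0.1 = -2.2
z1[2] = (0.4)·(2) + (-0.4)·(0) + (-0.8)·(-3) - 0.5 = 2.7
h = tanh(z1) = [-0.9757, -0.9757, 0.991]
output = (-1.4)·(-0.9757) + (1.4)·(-0.9757) + (0.8)·(0.991) + 0.6 = 1.3928

1.3928


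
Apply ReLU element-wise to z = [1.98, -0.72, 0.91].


ReLU(1.98) = max(0, 1.98) = 1.98
ReLU(-0.72) = max(0, -0.72) = 0.0
ReLU(0.91) = max(0, 0.91) = 0.91
result = [1.98, 0.0, 0.91]

[1.98, 0.0, 0.91]


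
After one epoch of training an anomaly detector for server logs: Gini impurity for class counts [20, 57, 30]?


Probabilities: [20/107, 57/107, 30/107] ≈ [0.1869, 0.5327, 0.2804]
Σpᵢ² = (400 + 3249 + 900)/107² = 4549/11449
Gini = 1 - Σpᵢ² = 1 - 4549/11449 = 0.6027

0.6027


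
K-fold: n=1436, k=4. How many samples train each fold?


Fold size = 1436/4 = 359
Training per fold = 1436 - 359 = 1077

1077


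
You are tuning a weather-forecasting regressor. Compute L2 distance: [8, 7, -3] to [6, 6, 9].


d = √((8-6)² + (7-6)² + (-3-9)²)
  = √(4 + 1 + 144)
  = √149 = 12.2066

12.2066


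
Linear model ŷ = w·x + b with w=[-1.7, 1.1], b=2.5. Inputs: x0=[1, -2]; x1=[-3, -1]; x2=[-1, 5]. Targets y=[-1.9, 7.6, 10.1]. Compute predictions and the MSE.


ŷ0 = (-1.7)·(1) + (1.1)·(-2) + 2.5 = -1.4
ŷ1 = (-1.7)·(-3) + (1.1)·(-1) + 2.5 = 6.5
ŷ2 = (-1.7)·(-1) + (1.1)·(5) + 2.5 = 9.7
errors² = [0.25, 1.21, 0.16]
MSE = 1.6200/3 = 0.54

0.54


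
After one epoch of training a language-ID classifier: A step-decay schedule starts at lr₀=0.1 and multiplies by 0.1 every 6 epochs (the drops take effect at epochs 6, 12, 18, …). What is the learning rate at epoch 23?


n_drops = ⌊23/6⌋ = 3
lr = 0.1·0.1^3 = 0.1·0.001 = 0.0001

0.0001


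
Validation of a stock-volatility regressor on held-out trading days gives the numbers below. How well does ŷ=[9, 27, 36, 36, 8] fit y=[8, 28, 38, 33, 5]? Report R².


ȳ = 22.4
SS_res = Σ(y-ŷ)² = 24
SS_tot = Σ(y-ȳ)² = 897.2
R² = 1 - SS_res/SS_tot = 1 - 0.0267 = 0.9733

0.9733


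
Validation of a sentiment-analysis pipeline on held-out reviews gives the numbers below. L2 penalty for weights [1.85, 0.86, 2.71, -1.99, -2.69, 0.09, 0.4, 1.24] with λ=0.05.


‖w‖₂² = (1.85)² + (0.86)² + (2.71)² + (-1.99)² + (-2.69)² + (0.09)² + (0.4)² + (1.24)²
     = 3.4225 + 0.7396 + 7.3441 + 3.9601 + 7.2361 + 0.0081 + 0.16 + 1.5376
     = 24.4081
λ·‖w‖₂² = 0.05·24.4081 = 1.220405

1.220405


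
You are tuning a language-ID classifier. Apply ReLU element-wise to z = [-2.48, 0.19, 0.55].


ReLU(-2.48) = max(0, -2.48) = 0.0
ReLU(0.19) = max(0, 0.19) = 0.19
ReLU(0.55) = max(0, 0.55) = 0.55
result = [0.0, 0.19, 0.55]

[0.0, 0.19, 0.55]


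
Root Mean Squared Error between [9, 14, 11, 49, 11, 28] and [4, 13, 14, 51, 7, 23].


MSE = 80/6 = 13.3333
RMSE = √(80/6) = 3.6515

3.6515


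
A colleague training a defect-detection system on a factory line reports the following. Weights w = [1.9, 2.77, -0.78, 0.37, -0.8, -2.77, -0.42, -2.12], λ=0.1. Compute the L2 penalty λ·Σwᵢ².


‖w‖₂² = (1.9)² + (2.77)² + (-0.78)² + (0.37)² + (-0.8)² + (-2.77)² + (-0.42)² + (-2.12)²
     = 3.61 + 7.6729 + 0.6084 + 0.1369 + 0.64 + 7.6729 + 0.1764 + 4.4944
     = 25.0119
λ·‖w‖₂² = 0.1·25.0119 = 2.50119

2.50119


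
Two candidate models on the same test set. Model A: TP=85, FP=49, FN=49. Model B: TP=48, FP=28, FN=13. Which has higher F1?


Model A: P=85/134=0.6343, R=85/134=0.6343, F1=2PR/(P+R)=2TP/(2TP+FP+FN)=170/268=0.6343
Model B: P=48/76=0.6316, R=48/61=0.7869, F1=2PR/(P+R)=2TP/(2TP+FP+FN)=96/137=0.7007
0.6343 < 0.7007 → Model B

Model B


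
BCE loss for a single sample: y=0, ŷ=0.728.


BCE = -[y·ln(p) + (1-y)·ln(1-p)]
= -0 - 1·ln(1-0.728)
= -ln(0.272) = 1.302

1.302


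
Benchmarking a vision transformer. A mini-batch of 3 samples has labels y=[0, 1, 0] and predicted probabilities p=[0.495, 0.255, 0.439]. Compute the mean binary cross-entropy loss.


L[0] = -ln(1-0.495) = -ln(0.505) = 0.6832
L[1] = -ln(0.255) = 1.3665
L[2] = -ln(1-0.439) = -ln(0.561) = 0.578
mean = (0.6832 + 1.3665 + 0.578)/3 = 0.8759

0.8759


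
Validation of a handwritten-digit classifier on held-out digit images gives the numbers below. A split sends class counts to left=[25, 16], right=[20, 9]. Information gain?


Parent = [45, 25], H_parent = 0.9403
H_left = 0.965 (n=41), H_right = 0.8936 (n=29)
H_children = (41/70)·0.965 + (29/70)·0.8936 = 0.9354
IG = 0.9403 - 0.9354 = 0.0049

0.0049


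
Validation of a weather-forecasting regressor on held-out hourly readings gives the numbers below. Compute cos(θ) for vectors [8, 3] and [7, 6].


A·B = 8·7 + 3·6 = 74
‖A‖ = √73 = 8.544, ‖B‖ = √85 = 9.2195
cos = 74/(√73·√85) = 74/√6205 = 0.9394

0.9394


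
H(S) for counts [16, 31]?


Probabilities: [16/47, 31/47] ≈ [0.3404, 0.6596]
H = -((16/47)·log₂(16/47) + (31/47)·log₂(31/47))
  = 0.9252 bits

0.9252 bits


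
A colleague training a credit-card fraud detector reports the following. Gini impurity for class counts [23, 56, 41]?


Probabilities: [23/120, 56/120, 41/120] ≈ [0.1917, 0.4667, 0.3417]
Σpᵢ² = (529 + 3136 + 1681)/120² = 5346/14400
Gini = 1 - Σpᵢ² = 1 - 5346/14400 = 0.6287

0.6287


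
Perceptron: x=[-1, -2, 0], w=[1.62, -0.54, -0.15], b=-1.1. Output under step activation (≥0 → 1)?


z = (-1)·(1.62) + (-2)·(-0.54) + (0)·(-0.15) - 1.1
  = -1.64
step(z) = 0 (z<0)

0


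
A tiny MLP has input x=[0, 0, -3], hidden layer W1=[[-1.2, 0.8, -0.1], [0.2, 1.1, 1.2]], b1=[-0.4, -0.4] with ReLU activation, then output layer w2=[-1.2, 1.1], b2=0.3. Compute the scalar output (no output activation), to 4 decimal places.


z1[0] = (-1.2)·(0) + (0.8)·(0) + (-0.1)·(-3) - 0.4 = -0.1
z1[1] = (0.2)·(0) + (1.1)·(0) + (1.2)·(-3) - 0.4 = -4.0
h = ReLU(z1) = [0.0, 0.0]
output = (-1.2)·(0.0) + (1.1)·(0.0) + 0.3 = 0.3

0.3


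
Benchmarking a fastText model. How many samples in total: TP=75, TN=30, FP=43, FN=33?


Total = TP + TN + FP + FN
= 75 + 30 + 43 + 33
= 181
(Predicted positive: 118, predicted negative: 63)

181


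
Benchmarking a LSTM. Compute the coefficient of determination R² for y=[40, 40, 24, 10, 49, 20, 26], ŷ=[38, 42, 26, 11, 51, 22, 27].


ȳ = 29.8571
SS_res = Σ(y-ŷ)² = 22
SS_tot = Σ(y-ȳ)² = 1112.86
R² = 1 - SS_res/SS_tot = 1 - 0.0198 = 0.9802

0.9802


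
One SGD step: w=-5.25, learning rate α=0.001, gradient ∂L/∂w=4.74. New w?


w_new = w - α·∇
= -5.25 - 0.001·4.74
= -5.25 - 0.00474
= -5.25474

-5.25474


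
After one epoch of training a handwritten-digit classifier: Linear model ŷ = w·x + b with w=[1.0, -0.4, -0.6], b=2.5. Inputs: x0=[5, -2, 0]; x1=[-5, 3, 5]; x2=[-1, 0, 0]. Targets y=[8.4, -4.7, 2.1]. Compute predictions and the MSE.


ŷ0 = (1.0)·(5) + (-0.4)·(-2) + (-0.6)·(0) + 2.5 = 8.3
ŷ1 = (1.0)·(-5) + (-0.4)·(3) + (-0.6)·(5) + 2.5 = -6.7
ŷ2 = (1.0)·(-1) + (-0.4)·(0) + (-0.6)·(0) + 2.5 = 1.5
errors² = [0.01, 4.0, 0.36]
MSE = 4.3700/3 = 1.4567

1.4567


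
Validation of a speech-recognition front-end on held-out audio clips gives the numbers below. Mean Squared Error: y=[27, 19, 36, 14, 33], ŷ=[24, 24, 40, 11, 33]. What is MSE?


Squared errors: (27-24)²=9, (19-24)²=25, (36-40)²=16, (14-11)²=9, (33-33)²=0
Sum = 59
MSE = 59/5 = 59/5

59/5


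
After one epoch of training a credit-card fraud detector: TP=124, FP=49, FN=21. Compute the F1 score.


Precision = 124/173 = 0.7168
Recall = 124/145 = 0.8552
F1 = 2·P·R/(P+R) = 2·TP/(2·TP+FP+FN) = 248/(248+49+21) = 248/318 = 0.7799

0.7799


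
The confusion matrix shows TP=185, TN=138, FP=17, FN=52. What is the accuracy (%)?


Accuracy = (TP+TN)/(TP+TN+FP+FN)
= (185+138)/(392)
= 323/392 = 82.4%

82.4%


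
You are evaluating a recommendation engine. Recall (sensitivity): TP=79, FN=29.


Recall = TP/(TP+FN)
= 79/(79+29)
= 79/108 = 73.15%

73.15%


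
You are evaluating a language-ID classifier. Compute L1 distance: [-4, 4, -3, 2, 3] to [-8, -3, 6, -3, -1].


d = |-4+ 8| + |4+ 3| + |-3-6| + |2+ 3| + |3+ 1|
  = 4 + 7 + 9 + 5 + 4
  = 29

29


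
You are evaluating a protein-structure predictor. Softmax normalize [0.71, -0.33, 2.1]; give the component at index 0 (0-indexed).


Exponentials: e^0.71=2.034, e^-0.33=0.7189, e^2.1=8.1662
Sum = 10.9191
Softmax = [0.1863, 0.0658, 0.7479]
p[0] = 2.034/10.9191 = 0.1863

0.1863


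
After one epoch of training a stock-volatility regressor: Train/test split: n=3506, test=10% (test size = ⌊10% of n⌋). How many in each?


Test = ⌊3506·10/100⌋ = 350
Train = 3506 - 350 = 3156

Train: 3156, Test: 350


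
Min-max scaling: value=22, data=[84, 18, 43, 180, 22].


min=18, max=180
(22-18)/(180-18) = 4/162 = 0.0247

0.0247


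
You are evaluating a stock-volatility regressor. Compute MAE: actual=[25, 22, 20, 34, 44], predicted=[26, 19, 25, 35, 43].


Absolute errors: |25-26|=1, |22-19|=3, |20-25|=5, |34-35|=1, |44-43|=1
Sum = 11
MAE = 11/5 = 11/5

11/5


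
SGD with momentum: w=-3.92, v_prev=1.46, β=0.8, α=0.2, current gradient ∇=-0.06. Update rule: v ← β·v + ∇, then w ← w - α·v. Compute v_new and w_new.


v_new = 0.8·1.46 - 0.06 = 1.168 - 0.06 = 1.108
w_new = -3.92 - 0.2·1.108 = -3.92 - 0.2216 = -4.1416

v_new=1.108, w_new=-4.1416


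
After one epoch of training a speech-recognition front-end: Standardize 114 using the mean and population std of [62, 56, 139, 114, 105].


μ = 95.2, σ = 31.6443
z = (114 - 95.2)/31.6443 = 0.5941

0.5941


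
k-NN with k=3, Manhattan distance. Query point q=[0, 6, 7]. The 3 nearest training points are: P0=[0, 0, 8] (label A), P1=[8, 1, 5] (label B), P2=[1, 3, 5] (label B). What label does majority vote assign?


d(q,P0) = 7  (label A)
d(q,P1) = 15  (label B)
d(q,P2) = 6  (label B)
Votes: A=1, B=2
Majority → B

B


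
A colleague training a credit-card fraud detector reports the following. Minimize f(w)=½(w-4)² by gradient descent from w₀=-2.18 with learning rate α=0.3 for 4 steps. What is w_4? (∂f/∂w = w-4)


step 1: grad = -2.18-4 = -6.18; w = -2.18 - 0.3·(-6.18) = -0.326
step 2: grad = -0.326-4 = -4.326; w = -0.326 - 0.3·(-4.326) = 0.9718
step 3: grad = 0.9718-4 = -3.0282; w = 0.9718 - 0.3·(-3.0282) = 1.88026
step 4: grad = 1.88026-4 = -2.11974; w = 1.88026 - 0.3·(-2.11974) = 2.516182

2.516182


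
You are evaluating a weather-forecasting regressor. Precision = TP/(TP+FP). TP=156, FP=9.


Precision = TP/(TP+FP)
= 156/(156+9)
= 156/165 = 94.55%

94.55%


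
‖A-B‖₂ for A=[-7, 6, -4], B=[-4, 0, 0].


d = √((-7+ 4)² + (6-0)² + (-4-0)²)
  = √(9 + 36 + 16)
  = √61 = 7.8102

7.8102


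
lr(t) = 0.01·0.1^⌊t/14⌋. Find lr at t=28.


n_drops = ⌊28/14⌋ = 2
lr = 0.01·0.1^2 = 0.01·0.01 = 0.0001

0.0001


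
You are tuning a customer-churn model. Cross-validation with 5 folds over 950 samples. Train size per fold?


Fold size = 950/5 = 190
Training per fold = 950 - 190 = 760

760


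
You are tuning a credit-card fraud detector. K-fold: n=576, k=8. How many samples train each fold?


Fold size = 576/8 = 72
Training per fold = 576 - 72 = 504

504


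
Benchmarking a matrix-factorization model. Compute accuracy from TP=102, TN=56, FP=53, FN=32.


Accuracy = (TP+TN)/(TP+TN+FP+FN)
= (102+56)/(243)
= 158/243 = 65.02%

65.02%


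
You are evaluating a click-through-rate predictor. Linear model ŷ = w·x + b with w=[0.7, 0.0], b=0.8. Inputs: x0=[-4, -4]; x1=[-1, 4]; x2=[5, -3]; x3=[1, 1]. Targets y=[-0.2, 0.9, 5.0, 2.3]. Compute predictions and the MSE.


ŷ0 = (0.7)·(-4) + (0.0)·(-4) + 0.8 = -2.0
ŷ1 = (0.7)·(-1) + (0.0)·(4) + 0.8 = 0.1
ŷ2 = (0.7)·(5) + (0.0)·(-3) + 0.8 = 4.3
ŷ3 = (0.7)·(1) + (0.0)·(1) + 0.8 = 1.5
errors² = [3.24, 0.64, 0.49, 0.64]
MSE = 5.0100/4 = 1.2525

1.2525


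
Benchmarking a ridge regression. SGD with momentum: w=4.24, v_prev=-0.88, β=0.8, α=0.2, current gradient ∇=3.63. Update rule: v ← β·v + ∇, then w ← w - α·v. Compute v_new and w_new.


v_new = 0.8·-0.88 + 3.63 = -0.704 + 3.63 = 2.926
w_new = 4.24 - 0.2·2.926 = 4.24 - 0.5852 = 3.6548

v_new=2.926, w_new=3.6548


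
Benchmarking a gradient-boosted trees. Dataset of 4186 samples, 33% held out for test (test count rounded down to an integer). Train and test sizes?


Test = ⌊4186·33/100⌋ = 1381
Train = 4186 - 1381 = 2805

Train: 2805, Test: 1381


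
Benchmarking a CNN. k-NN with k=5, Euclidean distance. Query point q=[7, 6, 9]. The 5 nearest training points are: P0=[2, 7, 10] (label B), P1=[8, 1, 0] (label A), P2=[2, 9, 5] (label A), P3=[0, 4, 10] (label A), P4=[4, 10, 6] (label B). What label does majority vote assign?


d(q,P0) = 5.1962  (label B)
d(q,P1) = 10.3441  (label A)
d(q,P2) = 7.0711  (label A)
d(q,P3) = 7.3485  (label A)
d(q,P4) = 5.831  (label B)
Votes: A=3, B=2
Majority → A

A


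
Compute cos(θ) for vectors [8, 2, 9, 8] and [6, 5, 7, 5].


A·B = 8·6 + 2·5 + 9·7 + 8·5 = 161
‖A‖ = √213 = 14.5945, ‖B‖ = √135 = 11.619
cos = 161/(√213·√135) = 161/√28755 = 0.9494

0.9494


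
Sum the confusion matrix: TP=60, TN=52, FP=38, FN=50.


Total = TP + TN + FP + FN
= 60 + 52 + 38 + 50
= 200
(Predicted positive: 98, predicted negative: 102)

200


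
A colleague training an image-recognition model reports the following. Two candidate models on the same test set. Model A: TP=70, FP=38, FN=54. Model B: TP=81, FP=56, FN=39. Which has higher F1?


Model A: P=70/108=0.6481, R=70/124=0.5645, F1=2PR/(P+R)=2TP/(2TP+FP+FN)=140/232=0.6034
Model B: P=81/137=0.5912, R=81/120=0.675, F1=2PR/(P+R)=2TP/(2TP+FP+FN)=162/257=0.6304
0.6034 < 0.6304 → Model B

Model B


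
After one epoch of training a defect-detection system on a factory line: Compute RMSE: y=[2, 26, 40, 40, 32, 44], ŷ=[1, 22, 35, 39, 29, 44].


MSE = 52/6 = 8.6667
RMSE = √(52/6) = 2.9439

2.9439


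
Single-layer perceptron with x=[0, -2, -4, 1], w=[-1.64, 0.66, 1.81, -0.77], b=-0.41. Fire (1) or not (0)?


z = (0)·(-1.64) + (-2)·(0.66) + (-4)·(1.81) + (1)·(-0.77) - 0.41
  = -9.74
step(z) = 0 (z<0)

0


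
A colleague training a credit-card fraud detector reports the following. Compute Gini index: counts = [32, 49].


Probabilities: [32/81, 49/81] ≈ [0.3951, 0.6049]
Σpᵢ² = (1024 + 2401)/81² = 3425/6561
Gini = 1 - Σpᵢ² = 1 - 3425/6561 = 0.478

0.478


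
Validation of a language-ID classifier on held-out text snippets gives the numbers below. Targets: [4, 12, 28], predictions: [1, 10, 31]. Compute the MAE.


Absolute errors: |4-1|=3, |12-10|=2, |28-31|=3
Sum = 8
MAE = 8/3 = 8/3

8/3


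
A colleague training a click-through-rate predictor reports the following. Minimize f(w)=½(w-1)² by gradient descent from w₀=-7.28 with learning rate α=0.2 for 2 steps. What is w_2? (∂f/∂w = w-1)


step 1: grad = -7.28-1 = -8.28; w = -7.28 - 0.2·(-8.28) = -5.624
step 2: grad = -5.624-1 = -6.624; w = -5.624 - 0.2·(-6.624) = -4.2992

-4.2992


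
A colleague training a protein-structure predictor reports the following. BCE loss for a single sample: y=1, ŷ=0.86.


BCE = -[y·ln(p) + (1-y)·ln(1-p)]
= -1·ln(0.86) - 0
= -ln(0.86) = 0.1508

0.1508


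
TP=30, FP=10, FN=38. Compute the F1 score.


Precision = 30/40 = 0.75
Recall = 30/68 = 0.4412
F1 = 2·P·R/(P+R) = 2·TP/(2·TP+FP+FN) = 60/(60+10+38) = 60/108 = 0.5556

0.5556


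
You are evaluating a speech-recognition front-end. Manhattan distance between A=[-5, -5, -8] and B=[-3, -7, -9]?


d = |-5+ 3| + |-5+ 7| + |-8+ 9|
  = 2 + 2 + 1
  = 5

5


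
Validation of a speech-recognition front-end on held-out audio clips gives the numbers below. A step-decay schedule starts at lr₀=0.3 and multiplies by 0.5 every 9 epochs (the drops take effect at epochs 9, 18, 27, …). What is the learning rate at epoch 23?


n_drops = ⌊23/9⌋ = 2
lr = 0.3·0.5^2 = 0.3·0.25 = 0.075

0.075


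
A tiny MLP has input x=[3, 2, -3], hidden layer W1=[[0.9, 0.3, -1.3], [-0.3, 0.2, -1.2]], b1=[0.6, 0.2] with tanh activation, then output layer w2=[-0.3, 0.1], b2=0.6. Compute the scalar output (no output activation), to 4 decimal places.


z1[0] = (0.9)·(3) + (0.3)·(2) + (-1.3)·(-3) + 0.6 = 7.8
z1[1] = (-0.3)·(3) + (0.2)·(2) + (-1.2)·(-3) + 0.2 = 3.3
h = tanh(z1) = [1.0, 0.9973]
output = (-0.3)·(1.0) + (0.1)·(0.9973) + 0.6 = 0.3997

0.3997


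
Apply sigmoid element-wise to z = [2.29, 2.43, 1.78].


σ(2.29) = 1/(1+e^-2.29) = 0.908
σ(2.43) = 1/(1+e^-2.43) = 0.9191
σ(1.78) = 1/(1+e^-1.78) = 0.8557
result = [0.908, 0.9191, 0.8557]

[0.908, 0.9191, 0.8557]


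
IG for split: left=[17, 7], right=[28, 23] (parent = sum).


Parent = [45, 30], H_parent = 0.971
H_left = 0.8709 (n=24), H_right = 0.9931 (n=51)
H_children = (24/75)·0.8709 + (51/75)·0.9931 = 0.954
IG = 0.971 - 0.954 = 0.017

0.017


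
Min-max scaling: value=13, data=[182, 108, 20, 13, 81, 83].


min=13, max=182
(13-13)/(182-13) = 0/169 = 0.0

0.0


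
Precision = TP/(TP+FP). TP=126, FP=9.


Precision = TP/(TP+FP)
= 126/(126+9)
= 126/135 = 93.33%

93.33%


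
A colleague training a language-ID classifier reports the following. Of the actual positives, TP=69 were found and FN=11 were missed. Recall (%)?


Recall = TP/(TP+FN)
= 69/(69+11)
= 69/80 = 86.25%

86.25%


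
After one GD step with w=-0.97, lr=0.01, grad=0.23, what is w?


w_new = w - α·∇
= -0.97 - 0.01·0.23
= -0.97 - 0.0023
= -0.9723

-0.9723


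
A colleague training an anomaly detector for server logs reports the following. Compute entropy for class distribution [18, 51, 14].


Probabilities: [18/83, 51/83, 14/83] ≈ [0.2169, 0.6145, 0.1687]
H = -((18/83)·log₂(18/83) + (51/83)·log₂(51/83) + (14/83)·log₂(14/83))
  = 1.343 bits

1.343 bits


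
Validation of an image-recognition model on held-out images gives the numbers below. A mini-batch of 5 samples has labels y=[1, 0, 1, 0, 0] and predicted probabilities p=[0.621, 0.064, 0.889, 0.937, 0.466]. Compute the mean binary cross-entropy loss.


L[0] = -ln(0.621) = 0.4764
L[1] = -ln(1-0.064) = -ln(0.936) = 0.0661
L[2] = -ln(0.889) = 0.1177
L[3] = -ln(1-0.937) = -ln(0.063) = 2.7646
L[4] = -ln(1-0.466) = -ln(0.534) = 0.6274
mean = (0.4764 + 0.0661 + 0.1177 + 2.7646 + 0.6274)/5 = 0.8104

0.8104


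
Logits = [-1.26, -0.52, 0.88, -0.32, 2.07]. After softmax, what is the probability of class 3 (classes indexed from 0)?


Exponentials: e^-1.26=0.2837, e^-0.52=0.5945, e^0.88=2.4109, e^-0.32=0.7261, e^2.07=7.9248
Sum = 11.94
Softmax = [0.0238, 0.0498, 0.2019, 0.0608, 0.6637]
p[3] = 0.7261/11.94 = 0.0608

0.0608


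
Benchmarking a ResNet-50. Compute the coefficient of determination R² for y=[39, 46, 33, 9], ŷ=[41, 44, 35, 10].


ȳ = 31.75
SS_res = Σ(y-ŷ)² = 13
SS_tot = Σ(y-ȳ)² = 774.75
R² = 1 - SS_res/SS_tot = 1 - 0.0168 = 0.9832

0.9832


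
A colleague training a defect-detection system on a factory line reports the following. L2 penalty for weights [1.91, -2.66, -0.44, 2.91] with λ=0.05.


‖w‖₂² = (1.91)² + (-2.66)² + (-0.44)² + (2.91)²
     = 3.6481 + 7.0756 + 0.1936 + 8.4681
     = 19.3854
λ·‖w‖₂² = 0.05·19.3854 = 0.96927

0.96927


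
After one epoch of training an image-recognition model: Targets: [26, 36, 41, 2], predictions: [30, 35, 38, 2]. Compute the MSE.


Squared errors: (26-30)²=16, (36-35)²=1, (41-38)²=9, (2-2)²=0
Sum = 26
MSE = 26/4 = 13/2

13/2


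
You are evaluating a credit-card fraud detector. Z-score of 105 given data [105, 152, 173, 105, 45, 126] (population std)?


μ = 117.6667, σ = 40.6434
z = (105 - 117.6667)/40.6434 = -0.3117

-0.3117


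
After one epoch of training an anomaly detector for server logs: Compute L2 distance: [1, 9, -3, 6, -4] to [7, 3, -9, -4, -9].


d = √((1-7)² + (9-3)² + (-3+ 9)² + (6+ 4)² + (-4+ 9)²)
  = √(36 + 36 + 36 + 100 + 25)
  = √233 = 15.2643

15.2643


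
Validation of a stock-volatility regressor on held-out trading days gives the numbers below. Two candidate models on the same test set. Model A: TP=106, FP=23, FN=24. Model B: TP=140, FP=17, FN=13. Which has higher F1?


Model A: P=106/129=0.8217, R=106/130=0.8154, F1=2PR/(P+R)=2TP/(2TP+FP+FN)=212/259=0.8185
Model B: P=140/157=0.8917, R=140/153=0.915, F1=2PR/(P+R)=2TP/(2TP+FP+FN)=280/310=0.9032
0.8185 < 0.9032 → Model B

Model B


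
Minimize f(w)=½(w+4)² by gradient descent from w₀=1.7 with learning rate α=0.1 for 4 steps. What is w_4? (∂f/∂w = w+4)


step 1: grad = 1.7+4 = 5.7; w = 1.7 - 0.1·(5.7) = 1.13
step 2: grad = 1.13+4 = 5.13; w = 1.13 - 0.1·(5.13) = 0.617
step 3: grad = 0.617+4 = 4.617; w = 0.617 - 0.1·(4.617) = 0.1553
step 4: grad = 0.1553+4 = 4.1553; w = 0.1553 - 0.1·(4.1553) = -0.26023

-0.26023


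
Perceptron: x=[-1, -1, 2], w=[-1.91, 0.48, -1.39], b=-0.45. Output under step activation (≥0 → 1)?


z = (-1)·(-1.91) + (-1)·(0.48) + (2)·(-1.39) - 0.45
  = -1.8
step(z) = 0 (z<0)

0


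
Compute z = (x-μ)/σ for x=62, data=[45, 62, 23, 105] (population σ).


μ = 58.75, σ = 30.0697
z = (62 - 58.75)/30.0697 = 0.1081

0.1081


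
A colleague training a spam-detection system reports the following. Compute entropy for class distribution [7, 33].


Probabilities: [7/40, 33/40] ≈ [0.175, 0.825]
H = -((7/40)·log₂(7/40) + (33/40)·log₂(33/40))
  = 0.669 bits

0.669 bits


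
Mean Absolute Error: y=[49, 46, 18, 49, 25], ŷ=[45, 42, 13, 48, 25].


Absolute errors: |49-45|=4, |46-42|=4, |18-13|=5, |49-48|=1, |25-25|=0
Sum = 14
MAE = 14/5 = 14/5

14/5


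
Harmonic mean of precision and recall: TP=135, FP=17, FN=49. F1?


Precision = 135/152 = 0.8882
Recall = 135/184 = 0.7337
F1 = 2·P·R/(P+R) = 2·TP/(2·TP+FP+FN) = 270/(270+17+49) = 270/336 = 0.8036

0.8036


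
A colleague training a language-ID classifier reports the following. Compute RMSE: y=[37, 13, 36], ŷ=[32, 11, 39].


MSE = 38/3 = 12.6667
RMSE = √(38/3) = 3.559

3.559


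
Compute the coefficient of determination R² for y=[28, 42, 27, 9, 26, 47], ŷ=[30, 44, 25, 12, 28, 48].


ȳ = 29.8333
SS_res = Σ(y-ŷ)² = 26
SS_tot = Σ(y-ȳ)² = 902.83
R² = 1 - SS_res/SS_tot = 1 - 0.0288 = 0.9712

0.9712


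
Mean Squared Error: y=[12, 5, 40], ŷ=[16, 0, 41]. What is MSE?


Squared errors: (12-16)²=16, (5-0)²=25, (40-41)²=1
Sum = 42
MSE = 42/3 = 14

14


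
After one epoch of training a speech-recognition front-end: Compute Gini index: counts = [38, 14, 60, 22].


Probabilities: [38/134, 14/134, 60/134, 22/134] ≈ [0.2836, 0.1045, 0.4478, 0.1642]
Σpᵢ² = (1444 + 196 + 3600 + 484)/134² = 5724/17956
Gini = 1 - Σpᵢ² = 1 - 5724/17956 = 0.6812

0.6812


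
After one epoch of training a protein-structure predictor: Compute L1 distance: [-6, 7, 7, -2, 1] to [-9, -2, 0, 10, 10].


d = |-6+ 9| + |7+ 2| + |7-0| + |-2-10| + |1-10|
  = 3 + 9 + 7 + 12 + 9
  = 40

40


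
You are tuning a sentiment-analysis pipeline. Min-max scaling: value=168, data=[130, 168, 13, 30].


min=13, max=168
(168-13)/(168-13) = 155/155 = 1.0

1.0


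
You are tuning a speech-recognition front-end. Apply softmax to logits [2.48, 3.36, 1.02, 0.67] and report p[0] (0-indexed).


Exponentials: e^2.48=11.9413, e^3.36=28.7892, e^1.02=2.7732, e^0.67=1.9542
Sum = 45.4579
Softmax = [0.2627, 0.6333, 0.061, 0.043]
p[0] = 11.9413/45.4579 = 0.2627

0.2627


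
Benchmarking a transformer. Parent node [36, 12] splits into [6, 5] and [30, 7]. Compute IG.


Parent = [36, 12], H_parent = 0.8113
H_left = 0.994 (n=11), H_right = 0.6998 (n=37)
H_children = (11/48)·0.994 + (37/48)·0.6998 = 0.7672
IG = 0.8113 - 0.7672 = 0.0441

0.0441


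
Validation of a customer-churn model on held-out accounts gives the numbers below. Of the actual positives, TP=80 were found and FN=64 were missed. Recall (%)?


Recall = TP/(TP+FN)
= 80/(80+64)
= 80/144 = 55.56%

55.56%
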